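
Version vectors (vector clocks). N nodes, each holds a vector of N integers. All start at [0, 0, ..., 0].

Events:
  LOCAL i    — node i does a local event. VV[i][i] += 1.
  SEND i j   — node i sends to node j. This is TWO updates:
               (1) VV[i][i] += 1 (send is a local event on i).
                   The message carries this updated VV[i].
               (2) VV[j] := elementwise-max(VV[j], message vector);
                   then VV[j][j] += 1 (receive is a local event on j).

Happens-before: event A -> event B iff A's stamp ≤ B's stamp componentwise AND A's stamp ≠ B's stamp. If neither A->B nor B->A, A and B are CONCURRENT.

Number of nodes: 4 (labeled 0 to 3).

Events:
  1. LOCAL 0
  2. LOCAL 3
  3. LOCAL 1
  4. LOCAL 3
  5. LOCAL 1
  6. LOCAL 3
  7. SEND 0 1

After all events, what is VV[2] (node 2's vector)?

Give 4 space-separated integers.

Answer: 0 0 0 0

Derivation:
Initial: VV[0]=[0, 0, 0, 0]
Initial: VV[1]=[0, 0, 0, 0]
Initial: VV[2]=[0, 0, 0, 0]
Initial: VV[3]=[0, 0, 0, 0]
Event 1: LOCAL 0: VV[0][0]++ -> VV[0]=[1, 0, 0, 0]
Event 2: LOCAL 3: VV[3][3]++ -> VV[3]=[0, 0, 0, 1]
Event 3: LOCAL 1: VV[1][1]++ -> VV[1]=[0, 1, 0, 0]
Event 4: LOCAL 3: VV[3][3]++ -> VV[3]=[0, 0, 0, 2]
Event 5: LOCAL 1: VV[1][1]++ -> VV[1]=[0, 2, 0, 0]
Event 6: LOCAL 3: VV[3][3]++ -> VV[3]=[0, 0, 0, 3]
Event 7: SEND 0->1: VV[0][0]++ -> VV[0]=[2, 0, 0, 0], msg_vec=[2, 0, 0, 0]; VV[1]=max(VV[1],msg_vec) then VV[1][1]++ -> VV[1]=[2, 3, 0, 0]
Final vectors: VV[0]=[2, 0, 0, 0]; VV[1]=[2, 3, 0, 0]; VV[2]=[0, 0, 0, 0]; VV[3]=[0, 0, 0, 3]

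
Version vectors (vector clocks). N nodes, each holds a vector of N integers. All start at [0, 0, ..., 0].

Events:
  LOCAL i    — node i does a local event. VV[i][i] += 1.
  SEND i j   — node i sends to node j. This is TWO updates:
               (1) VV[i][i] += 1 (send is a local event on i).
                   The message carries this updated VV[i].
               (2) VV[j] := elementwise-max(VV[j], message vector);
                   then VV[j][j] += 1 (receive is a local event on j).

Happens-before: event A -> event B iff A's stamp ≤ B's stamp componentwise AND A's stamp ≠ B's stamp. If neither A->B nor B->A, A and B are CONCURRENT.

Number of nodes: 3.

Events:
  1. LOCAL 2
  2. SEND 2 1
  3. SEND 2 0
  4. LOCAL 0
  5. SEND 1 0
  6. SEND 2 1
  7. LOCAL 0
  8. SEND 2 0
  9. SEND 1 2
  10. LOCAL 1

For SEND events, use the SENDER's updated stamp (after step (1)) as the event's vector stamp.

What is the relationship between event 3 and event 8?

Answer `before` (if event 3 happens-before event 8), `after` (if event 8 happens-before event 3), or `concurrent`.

Initial: VV[0]=[0, 0, 0]
Initial: VV[1]=[0, 0, 0]
Initial: VV[2]=[0, 0, 0]
Event 1: LOCAL 2: VV[2][2]++ -> VV[2]=[0, 0, 1]
Event 2: SEND 2->1: VV[2][2]++ -> VV[2]=[0, 0, 2], msg_vec=[0, 0, 2]; VV[1]=max(VV[1],msg_vec) then VV[1][1]++ -> VV[1]=[0, 1, 2]
Event 3: SEND 2->0: VV[2][2]++ -> VV[2]=[0, 0, 3], msg_vec=[0, 0, 3]; VV[0]=max(VV[0],msg_vec) then VV[0][0]++ -> VV[0]=[1, 0, 3]
Event 4: LOCAL 0: VV[0][0]++ -> VV[0]=[2, 0, 3]
Event 5: SEND 1->0: VV[1][1]++ -> VV[1]=[0, 2, 2], msg_vec=[0, 2, 2]; VV[0]=max(VV[0],msg_vec) then VV[0][0]++ -> VV[0]=[3, 2, 3]
Event 6: SEND 2->1: VV[2][2]++ -> VV[2]=[0, 0, 4], msg_vec=[0, 0, 4]; VV[1]=max(VV[1],msg_vec) then VV[1][1]++ -> VV[1]=[0, 3, 4]
Event 7: LOCAL 0: VV[0][0]++ -> VV[0]=[4, 2, 3]
Event 8: SEND 2->0: VV[2][2]++ -> VV[2]=[0, 0, 5], msg_vec=[0, 0, 5]; VV[0]=max(VV[0],msg_vec) then VV[0][0]++ -> VV[0]=[5, 2, 5]
Event 9: SEND 1->2: VV[1][1]++ -> VV[1]=[0, 4, 4], msg_vec=[0, 4, 4]; VV[2]=max(VV[2],msg_vec) then VV[2][2]++ -> VV[2]=[0, 4, 6]
Event 10: LOCAL 1: VV[1][1]++ -> VV[1]=[0, 5, 4]
Event 3 stamp: [0, 0, 3]
Event 8 stamp: [0, 0, 5]
[0, 0, 3] <= [0, 0, 5]? True
[0, 0, 5] <= [0, 0, 3]? False
Relation: before

Answer: before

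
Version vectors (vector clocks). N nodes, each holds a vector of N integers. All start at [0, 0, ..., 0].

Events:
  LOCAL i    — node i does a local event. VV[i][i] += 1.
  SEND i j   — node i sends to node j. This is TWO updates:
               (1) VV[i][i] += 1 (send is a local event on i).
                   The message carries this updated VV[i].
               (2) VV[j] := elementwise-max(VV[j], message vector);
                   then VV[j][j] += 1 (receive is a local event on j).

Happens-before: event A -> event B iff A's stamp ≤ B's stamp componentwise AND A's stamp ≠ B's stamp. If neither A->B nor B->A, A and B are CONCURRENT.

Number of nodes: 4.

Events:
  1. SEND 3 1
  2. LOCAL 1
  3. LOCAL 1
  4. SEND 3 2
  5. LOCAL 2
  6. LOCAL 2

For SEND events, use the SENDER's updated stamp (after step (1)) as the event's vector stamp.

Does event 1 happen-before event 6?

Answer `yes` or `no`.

Answer: yes

Derivation:
Initial: VV[0]=[0, 0, 0, 0]
Initial: VV[1]=[0, 0, 0, 0]
Initial: VV[2]=[0, 0, 0, 0]
Initial: VV[3]=[0, 0, 0, 0]
Event 1: SEND 3->1: VV[3][3]++ -> VV[3]=[0, 0, 0, 1], msg_vec=[0, 0, 0, 1]; VV[1]=max(VV[1],msg_vec) then VV[1][1]++ -> VV[1]=[0, 1, 0, 1]
Event 2: LOCAL 1: VV[1][1]++ -> VV[1]=[0, 2, 0, 1]
Event 3: LOCAL 1: VV[1][1]++ -> VV[1]=[0, 3, 0, 1]
Event 4: SEND 3->2: VV[3][3]++ -> VV[3]=[0, 0, 0, 2], msg_vec=[0, 0, 0, 2]; VV[2]=max(VV[2],msg_vec) then VV[2][2]++ -> VV[2]=[0, 0, 1, 2]
Event 5: LOCAL 2: VV[2][2]++ -> VV[2]=[0, 0, 2, 2]
Event 6: LOCAL 2: VV[2][2]++ -> VV[2]=[0, 0, 3, 2]
Event 1 stamp: [0, 0, 0, 1]
Event 6 stamp: [0, 0, 3, 2]
[0, 0, 0, 1] <= [0, 0, 3, 2]? True. Equal? False. Happens-before: True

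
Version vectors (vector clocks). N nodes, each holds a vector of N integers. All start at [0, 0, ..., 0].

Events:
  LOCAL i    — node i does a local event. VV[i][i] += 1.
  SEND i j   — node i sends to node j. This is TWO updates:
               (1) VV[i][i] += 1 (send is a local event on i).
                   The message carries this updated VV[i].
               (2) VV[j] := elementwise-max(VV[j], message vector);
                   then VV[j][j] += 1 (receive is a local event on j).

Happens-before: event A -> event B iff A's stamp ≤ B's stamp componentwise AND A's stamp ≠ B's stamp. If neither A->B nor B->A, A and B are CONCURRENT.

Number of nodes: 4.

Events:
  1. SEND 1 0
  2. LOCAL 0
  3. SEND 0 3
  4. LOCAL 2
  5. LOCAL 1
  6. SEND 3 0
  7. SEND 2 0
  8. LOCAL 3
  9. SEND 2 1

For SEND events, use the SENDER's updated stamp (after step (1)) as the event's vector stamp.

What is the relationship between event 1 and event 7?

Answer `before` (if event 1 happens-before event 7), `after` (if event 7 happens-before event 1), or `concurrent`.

Initial: VV[0]=[0, 0, 0, 0]
Initial: VV[1]=[0, 0, 0, 0]
Initial: VV[2]=[0, 0, 0, 0]
Initial: VV[3]=[0, 0, 0, 0]
Event 1: SEND 1->0: VV[1][1]++ -> VV[1]=[0, 1, 0, 0], msg_vec=[0, 1, 0, 0]; VV[0]=max(VV[0],msg_vec) then VV[0][0]++ -> VV[0]=[1, 1, 0, 0]
Event 2: LOCAL 0: VV[0][0]++ -> VV[0]=[2, 1, 0, 0]
Event 3: SEND 0->3: VV[0][0]++ -> VV[0]=[3, 1, 0, 0], msg_vec=[3, 1, 0, 0]; VV[3]=max(VV[3],msg_vec) then VV[3][3]++ -> VV[3]=[3, 1, 0, 1]
Event 4: LOCAL 2: VV[2][2]++ -> VV[2]=[0, 0, 1, 0]
Event 5: LOCAL 1: VV[1][1]++ -> VV[1]=[0, 2, 0, 0]
Event 6: SEND 3->0: VV[3][3]++ -> VV[3]=[3, 1, 0, 2], msg_vec=[3, 1, 0, 2]; VV[0]=max(VV[0],msg_vec) then VV[0][0]++ -> VV[0]=[4, 1, 0, 2]
Event 7: SEND 2->0: VV[2][2]++ -> VV[2]=[0, 0, 2, 0], msg_vec=[0, 0, 2, 0]; VV[0]=max(VV[0],msg_vec) then VV[0][0]++ -> VV[0]=[5, 1, 2, 2]
Event 8: LOCAL 3: VV[3][3]++ -> VV[3]=[3, 1, 0, 3]
Event 9: SEND 2->1: VV[2][2]++ -> VV[2]=[0, 0, 3, 0], msg_vec=[0, 0, 3, 0]; VV[1]=max(VV[1],msg_vec) then VV[1][1]++ -> VV[1]=[0, 3, 3, 0]
Event 1 stamp: [0, 1, 0, 0]
Event 7 stamp: [0, 0, 2, 0]
[0, 1, 0, 0] <= [0, 0, 2, 0]? False
[0, 0, 2, 0] <= [0, 1, 0, 0]? False
Relation: concurrent

Answer: concurrent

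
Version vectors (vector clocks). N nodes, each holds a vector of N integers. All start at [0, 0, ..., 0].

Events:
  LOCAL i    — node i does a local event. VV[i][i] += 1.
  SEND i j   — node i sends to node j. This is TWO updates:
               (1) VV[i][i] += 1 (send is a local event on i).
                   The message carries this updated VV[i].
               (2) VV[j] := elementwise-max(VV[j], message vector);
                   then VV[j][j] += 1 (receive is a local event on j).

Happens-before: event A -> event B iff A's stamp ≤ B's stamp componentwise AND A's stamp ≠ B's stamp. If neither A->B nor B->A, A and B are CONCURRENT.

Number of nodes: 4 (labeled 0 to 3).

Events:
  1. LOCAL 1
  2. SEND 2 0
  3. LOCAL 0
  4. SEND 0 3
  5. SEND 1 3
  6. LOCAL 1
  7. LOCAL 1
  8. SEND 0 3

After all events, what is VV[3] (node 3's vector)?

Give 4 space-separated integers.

Initial: VV[0]=[0, 0, 0, 0]
Initial: VV[1]=[0, 0, 0, 0]
Initial: VV[2]=[0, 0, 0, 0]
Initial: VV[3]=[0, 0, 0, 0]
Event 1: LOCAL 1: VV[1][1]++ -> VV[1]=[0, 1, 0, 0]
Event 2: SEND 2->0: VV[2][2]++ -> VV[2]=[0, 0, 1, 0], msg_vec=[0, 0, 1, 0]; VV[0]=max(VV[0],msg_vec) then VV[0][0]++ -> VV[0]=[1, 0, 1, 0]
Event 3: LOCAL 0: VV[0][0]++ -> VV[0]=[2, 0, 1, 0]
Event 4: SEND 0->3: VV[0][0]++ -> VV[0]=[3, 0, 1, 0], msg_vec=[3, 0, 1, 0]; VV[3]=max(VV[3],msg_vec) then VV[3][3]++ -> VV[3]=[3, 0, 1, 1]
Event 5: SEND 1->3: VV[1][1]++ -> VV[1]=[0, 2, 0, 0], msg_vec=[0, 2, 0, 0]; VV[3]=max(VV[3],msg_vec) then VV[3][3]++ -> VV[3]=[3, 2, 1, 2]
Event 6: LOCAL 1: VV[1][1]++ -> VV[1]=[0, 3, 0, 0]
Event 7: LOCAL 1: VV[1][1]++ -> VV[1]=[0, 4, 0, 0]
Event 8: SEND 0->3: VV[0][0]++ -> VV[0]=[4, 0, 1, 0], msg_vec=[4, 0, 1, 0]; VV[3]=max(VV[3],msg_vec) then VV[3][3]++ -> VV[3]=[4, 2, 1, 3]
Final vectors: VV[0]=[4, 0, 1, 0]; VV[1]=[0, 4, 0, 0]; VV[2]=[0, 0, 1, 0]; VV[3]=[4, 2, 1, 3]

Answer: 4 2 1 3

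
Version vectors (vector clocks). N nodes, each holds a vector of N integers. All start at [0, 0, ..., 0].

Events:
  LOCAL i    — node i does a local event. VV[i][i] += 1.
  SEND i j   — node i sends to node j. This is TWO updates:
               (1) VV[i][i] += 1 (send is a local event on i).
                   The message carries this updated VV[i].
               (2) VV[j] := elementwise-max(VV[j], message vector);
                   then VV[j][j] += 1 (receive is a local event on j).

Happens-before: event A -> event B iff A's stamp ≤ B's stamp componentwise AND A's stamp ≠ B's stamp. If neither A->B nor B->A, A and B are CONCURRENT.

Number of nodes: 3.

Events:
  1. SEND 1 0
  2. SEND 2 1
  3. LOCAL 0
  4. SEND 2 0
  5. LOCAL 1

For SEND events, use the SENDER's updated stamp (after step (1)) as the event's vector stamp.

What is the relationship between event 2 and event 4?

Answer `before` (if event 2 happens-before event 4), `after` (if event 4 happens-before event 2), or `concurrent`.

Answer: before

Derivation:
Initial: VV[0]=[0, 0, 0]
Initial: VV[1]=[0, 0, 0]
Initial: VV[2]=[0, 0, 0]
Event 1: SEND 1->0: VV[1][1]++ -> VV[1]=[0, 1, 0], msg_vec=[0, 1, 0]; VV[0]=max(VV[0],msg_vec) then VV[0][0]++ -> VV[0]=[1, 1, 0]
Event 2: SEND 2->1: VV[2][2]++ -> VV[2]=[0, 0, 1], msg_vec=[0, 0, 1]; VV[1]=max(VV[1],msg_vec) then VV[1][1]++ -> VV[1]=[0, 2, 1]
Event 3: LOCAL 0: VV[0][0]++ -> VV[0]=[2, 1, 0]
Event 4: SEND 2->0: VV[2][2]++ -> VV[2]=[0, 0, 2], msg_vec=[0, 0, 2]; VV[0]=max(VV[0],msg_vec) then VV[0][0]++ -> VV[0]=[3, 1, 2]
Event 5: LOCAL 1: VV[1][1]++ -> VV[1]=[0, 3, 1]
Event 2 stamp: [0, 0, 1]
Event 4 stamp: [0, 0, 2]
[0, 0, 1] <= [0, 0, 2]? True
[0, 0, 2] <= [0, 0, 1]? False
Relation: before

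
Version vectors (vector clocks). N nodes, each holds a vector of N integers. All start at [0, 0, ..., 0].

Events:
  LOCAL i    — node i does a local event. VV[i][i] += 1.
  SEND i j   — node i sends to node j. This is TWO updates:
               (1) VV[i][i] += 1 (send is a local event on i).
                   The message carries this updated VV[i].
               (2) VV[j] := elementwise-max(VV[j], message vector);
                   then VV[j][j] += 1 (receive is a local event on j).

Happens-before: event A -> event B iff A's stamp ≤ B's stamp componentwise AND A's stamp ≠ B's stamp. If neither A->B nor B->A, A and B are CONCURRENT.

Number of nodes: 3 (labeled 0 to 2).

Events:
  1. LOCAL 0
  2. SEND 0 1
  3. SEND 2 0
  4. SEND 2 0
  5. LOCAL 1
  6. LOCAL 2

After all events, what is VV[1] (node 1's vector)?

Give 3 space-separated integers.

Answer: 2 2 0

Derivation:
Initial: VV[0]=[0, 0, 0]
Initial: VV[1]=[0, 0, 0]
Initial: VV[2]=[0, 0, 0]
Event 1: LOCAL 0: VV[0][0]++ -> VV[0]=[1, 0, 0]
Event 2: SEND 0->1: VV[0][0]++ -> VV[0]=[2, 0, 0], msg_vec=[2, 0, 0]; VV[1]=max(VV[1],msg_vec) then VV[1][1]++ -> VV[1]=[2, 1, 0]
Event 3: SEND 2->0: VV[2][2]++ -> VV[2]=[0, 0, 1], msg_vec=[0, 0, 1]; VV[0]=max(VV[0],msg_vec) then VV[0][0]++ -> VV[0]=[3, 0, 1]
Event 4: SEND 2->0: VV[2][2]++ -> VV[2]=[0, 0, 2], msg_vec=[0, 0, 2]; VV[0]=max(VV[0],msg_vec) then VV[0][0]++ -> VV[0]=[4, 0, 2]
Event 5: LOCAL 1: VV[1][1]++ -> VV[1]=[2, 2, 0]
Event 6: LOCAL 2: VV[2][2]++ -> VV[2]=[0, 0, 3]
Final vectors: VV[0]=[4, 0, 2]; VV[1]=[2, 2, 0]; VV[2]=[0, 0, 3]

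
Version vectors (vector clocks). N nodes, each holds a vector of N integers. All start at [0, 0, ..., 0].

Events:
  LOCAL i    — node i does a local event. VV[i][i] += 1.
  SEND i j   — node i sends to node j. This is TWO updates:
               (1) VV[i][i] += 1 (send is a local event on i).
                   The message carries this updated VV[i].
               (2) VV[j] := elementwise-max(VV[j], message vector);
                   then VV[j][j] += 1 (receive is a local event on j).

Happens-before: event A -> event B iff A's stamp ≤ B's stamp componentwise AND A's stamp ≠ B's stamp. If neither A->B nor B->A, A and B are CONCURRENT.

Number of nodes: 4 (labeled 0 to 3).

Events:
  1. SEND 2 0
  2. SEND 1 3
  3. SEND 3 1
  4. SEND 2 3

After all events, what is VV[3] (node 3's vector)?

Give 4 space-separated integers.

Initial: VV[0]=[0, 0, 0, 0]
Initial: VV[1]=[0, 0, 0, 0]
Initial: VV[2]=[0, 0, 0, 0]
Initial: VV[3]=[0, 0, 0, 0]
Event 1: SEND 2->0: VV[2][2]++ -> VV[2]=[0, 0, 1, 0], msg_vec=[0, 0, 1, 0]; VV[0]=max(VV[0],msg_vec) then VV[0][0]++ -> VV[0]=[1, 0, 1, 0]
Event 2: SEND 1->3: VV[1][1]++ -> VV[1]=[0, 1, 0, 0], msg_vec=[0, 1, 0, 0]; VV[3]=max(VV[3],msg_vec) then VV[3][3]++ -> VV[3]=[0, 1, 0, 1]
Event 3: SEND 3->1: VV[3][3]++ -> VV[3]=[0, 1, 0, 2], msg_vec=[0, 1, 0, 2]; VV[1]=max(VV[1],msg_vec) then VV[1][1]++ -> VV[1]=[0, 2, 0, 2]
Event 4: SEND 2->3: VV[2][2]++ -> VV[2]=[0, 0, 2, 0], msg_vec=[0, 0, 2, 0]; VV[3]=max(VV[3],msg_vec) then VV[3][3]++ -> VV[3]=[0, 1, 2, 3]
Final vectors: VV[0]=[1, 0, 1, 0]; VV[1]=[0, 2, 0, 2]; VV[2]=[0, 0, 2, 0]; VV[3]=[0, 1, 2, 3]

Answer: 0 1 2 3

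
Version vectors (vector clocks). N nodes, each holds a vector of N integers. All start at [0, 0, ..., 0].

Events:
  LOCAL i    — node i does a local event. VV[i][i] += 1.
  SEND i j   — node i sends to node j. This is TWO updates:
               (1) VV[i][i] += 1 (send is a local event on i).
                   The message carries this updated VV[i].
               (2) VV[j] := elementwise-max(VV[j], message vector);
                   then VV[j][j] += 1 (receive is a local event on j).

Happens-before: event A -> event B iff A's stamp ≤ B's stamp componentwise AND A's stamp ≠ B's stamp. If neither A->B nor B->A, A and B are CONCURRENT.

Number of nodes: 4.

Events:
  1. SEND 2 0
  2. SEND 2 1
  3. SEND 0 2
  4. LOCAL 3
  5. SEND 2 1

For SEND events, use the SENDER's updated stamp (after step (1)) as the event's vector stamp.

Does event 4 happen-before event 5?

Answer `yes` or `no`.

Answer: no

Derivation:
Initial: VV[0]=[0, 0, 0, 0]
Initial: VV[1]=[0, 0, 0, 0]
Initial: VV[2]=[0, 0, 0, 0]
Initial: VV[3]=[0, 0, 0, 0]
Event 1: SEND 2->0: VV[2][2]++ -> VV[2]=[0, 0, 1, 0], msg_vec=[0, 0, 1, 0]; VV[0]=max(VV[0],msg_vec) then VV[0][0]++ -> VV[0]=[1, 0, 1, 0]
Event 2: SEND 2->1: VV[2][2]++ -> VV[2]=[0, 0, 2, 0], msg_vec=[0, 0, 2, 0]; VV[1]=max(VV[1],msg_vec) then VV[1][1]++ -> VV[1]=[0, 1, 2, 0]
Event 3: SEND 0->2: VV[0][0]++ -> VV[0]=[2, 0, 1, 0], msg_vec=[2, 0, 1, 0]; VV[2]=max(VV[2],msg_vec) then VV[2][2]++ -> VV[2]=[2, 0, 3, 0]
Event 4: LOCAL 3: VV[3][3]++ -> VV[3]=[0, 0, 0, 1]
Event 5: SEND 2->1: VV[2][2]++ -> VV[2]=[2, 0, 4, 0], msg_vec=[2, 0, 4, 0]; VV[1]=max(VV[1],msg_vec) then VV[1][1]++ -> VV[1]=[2, 2, 4, 0]
Event 4 stamp: [0, 0, 0, 1]
Event 5 stamp: [2, 0, 4, 0]
[0, 0, 0, 1] <= [2, 0, 4, 0]? False. Equal? False. Happens-before: False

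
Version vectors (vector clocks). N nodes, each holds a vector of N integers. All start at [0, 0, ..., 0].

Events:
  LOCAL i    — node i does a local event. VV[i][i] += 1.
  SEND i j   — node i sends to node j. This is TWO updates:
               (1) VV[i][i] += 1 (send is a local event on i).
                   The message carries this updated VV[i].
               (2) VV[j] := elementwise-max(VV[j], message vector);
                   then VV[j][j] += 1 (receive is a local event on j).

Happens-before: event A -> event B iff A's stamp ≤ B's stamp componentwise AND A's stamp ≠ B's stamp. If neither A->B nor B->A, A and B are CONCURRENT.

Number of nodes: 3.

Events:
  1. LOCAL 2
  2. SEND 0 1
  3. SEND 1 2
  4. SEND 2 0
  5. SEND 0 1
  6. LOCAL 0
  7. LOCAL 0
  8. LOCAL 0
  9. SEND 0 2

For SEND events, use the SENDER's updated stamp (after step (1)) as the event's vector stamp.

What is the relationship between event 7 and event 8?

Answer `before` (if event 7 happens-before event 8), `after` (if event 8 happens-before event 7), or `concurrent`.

Answer: before

Derivation:
Initial: VV[0]=[0, 0, 0]
Initial: VV[1]=[0, 0, 0]
Initial: VV[2]=[0, 0, 0]
Event 1: LOCAL 2: VV[2][2]++ -> VV[2]=[0, 0, 1]
Event 2: SEND 0->1: VV[0][0]++ -> VV[0]=[1, 0, 0], msg_vec=[1, 0, 0]; VV[1]=max(VV[1],msg_vec) then VV[1][1]++ -> VV[1]=[1, 1, 0]
Event 3: SEND 1->2: VV[1][1]++ -> VV[1]=[1, 2, 0], msg_vec=[1, 2, 0]; VV[2]=max(VV[2],msg_vec) then VV[2][2]++ -> VV[2]=[1, 2, 2]
Event 4: SEND 2->0: VV[2][2]++ -> VV[2]=[1, 2, 3], msg_vec=[1, 2, 3]; VV[0]=max(VV[0],msg_vec) then VV[0][0]++ -> VV[0]=[2, 2, 3]
Event 5: SEND 0->1: VV[0][0]++ -> VV[0]=[3, 2, 3], msg_vec=[3, 2, 3]; VV[1]=max(VV[1],msg_vec) then VV[1][1]++ -> VV[1]=[3, 3, 3]
Event 6: LOCAL 0: VV[0][0]++ -> VV[0]=[4, 2, 3]
Event 7: LOCAL 0: VV[0][0]++ -> VV[0]=[5, 2, 3]
Event 8: LOCAL 0: VV[0][0]++ -> VV[0]=[6, 2, 3]
Event 9: SEND 0->2: VV[0][0]++ -> VV[0]=[7, 2, 3], msg_vec=[7, 2, 3]; VV[2]=max(VV[2],msg_vec) then VV[2][2]++ -> VV[2]=[7, 2, 4]
Event 7 stamp: [5, 2, 3]
Event 8 stamp: [6, 2, 3]
[5, 2, 3] <= [6, 2, 3]? True
[6, 2, 3] <= [5, 2, 3]? False
Relation: before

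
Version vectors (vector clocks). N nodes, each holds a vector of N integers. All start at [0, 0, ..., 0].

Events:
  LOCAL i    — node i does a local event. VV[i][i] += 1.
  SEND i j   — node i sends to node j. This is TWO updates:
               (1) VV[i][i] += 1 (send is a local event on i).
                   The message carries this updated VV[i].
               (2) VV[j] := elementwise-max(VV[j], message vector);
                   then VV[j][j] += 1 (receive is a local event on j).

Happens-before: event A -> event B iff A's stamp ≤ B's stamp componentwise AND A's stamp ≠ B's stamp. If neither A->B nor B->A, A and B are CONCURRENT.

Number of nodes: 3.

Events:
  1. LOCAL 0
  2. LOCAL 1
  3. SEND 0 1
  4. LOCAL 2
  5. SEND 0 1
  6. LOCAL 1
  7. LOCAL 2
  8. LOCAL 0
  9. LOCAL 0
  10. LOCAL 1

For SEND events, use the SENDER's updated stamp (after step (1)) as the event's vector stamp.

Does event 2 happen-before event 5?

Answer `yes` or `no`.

Initial: VV[0]=[0, 0, 0]
Initial: VV[1]=[0, 0, 0]
Initial: VV[2]=[0, 0, 0]
Event 1: LOCAL 0: VV[0][0]++ -> VV[0]=[1, 0, 0]
Event 2: LOCAL 1: VV[1][1]++ -> VV[1]=[0, 1, 0]
Event 3: SEND 0->1: VV[0][0]++ -> VV[0]=[2, 0, 0], msg_vec=[2, 0, 0]; VV[1]=max(VV[1],msg_vec) then VV[1][1]++ -> VV[1]=[2, 2, 0]
Event 4: LOCAL 2: VV[2][2]++ -> VV[2]=[0, 0, 1]
Event 5: SEND 0->1: VV[0][0]++ -> VV[0]=[3, 0, 0], msg_vec=[3, 0, 0]; VV[1]=max(VV[1],msg_vec) then VV[1][1]++ -> VV[1]=[3, 3, 0]
Event 6: LOCAL 1: VV[1][1]++ -> VV[1]=[3, 4, 0]
Event 7: LOCAL 2: VV[2][2]++ -> VV[2]=[0, 0, 2]
Event 8: LOCAL 0: VV[0][0]++ -> VV[0]=[4, 0, 0]
Event 9: LOCAL 0: VV[0][0]++ -> VV[0]=[5, 0, 0]
Event 10: LOCAL 1: VV[1][1]++ -> VV[1]=[3, 5, 0]
Event 2 stamp: [0, 1, 0]
Event 5 stamp: [3, 0, 0]
[0, 1, 0] <= [3, 0, 0]? False. Equal? False. Happens-before: False

Answer: no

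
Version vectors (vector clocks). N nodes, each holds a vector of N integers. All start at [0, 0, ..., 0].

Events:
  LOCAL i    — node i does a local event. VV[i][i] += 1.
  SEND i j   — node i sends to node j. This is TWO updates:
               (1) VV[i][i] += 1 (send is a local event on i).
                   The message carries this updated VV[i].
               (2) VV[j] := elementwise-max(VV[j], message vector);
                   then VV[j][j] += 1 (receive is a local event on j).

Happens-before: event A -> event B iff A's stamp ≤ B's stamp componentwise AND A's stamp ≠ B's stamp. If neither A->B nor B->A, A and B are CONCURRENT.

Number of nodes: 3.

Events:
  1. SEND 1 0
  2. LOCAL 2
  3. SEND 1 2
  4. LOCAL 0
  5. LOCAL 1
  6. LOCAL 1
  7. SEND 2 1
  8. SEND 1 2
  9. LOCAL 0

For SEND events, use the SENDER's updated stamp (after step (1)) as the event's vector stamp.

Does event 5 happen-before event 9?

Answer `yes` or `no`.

Initial: VV[0]=[0, 0, 0]
Initial: VV[1]=[0, 0, 0]
Initial: VV[2]=[0, 0, 0]
Event 1: SEND 1->0: VV[1][1]++ -> VV[1]=[0, 1, 0], msg_vec=[0, 1, 0]; VV[0]=max(VV[0],msg_vec) then VV[0][0]++ -> VV[0]=[1, 1, 0]
Event 2: LOCAL 2: VV[2][2]++ -> VV[2]=[0, 0, 1]
Event 3: SEND 1->2: VV[1][1]++ -> VV[1]=[0, 2, 0], msg_vec=[0, 2, 0]; VV[2]=max(VV[2],msg_vec) then VV[2][2]++ -> VV[2]=[0, 2, 2]
Event 4: LOCAL 0: VV[0][0]++ -> VV[0]=[2, 1, 0]
Event 5: LOCAL 1: VV[1][1]++ -> VV[1]=[0, 3, 0]
Event 6: LOCAL 1: VV[1][1]++ -> VV[1]=[0, 4, 0]
Event 7: SEND 2->1: VV[2][2]++ -> VV[2]=[0, 2, 3], msg_vec=[0, 2, 3]; VV[1]=max(VV[1],msg_vec) then VV[1][1]++ -> VV[1]=[0, 5, 3]
Event 8: SEND 1->2: VV[1][1]++ -> VV[1]=[0, 6, 3], msg_vec=[0, 6, 3]; VV[2]=max(VV[2],msg_vec) then VV[2][2]++ -> VV[2]=[0, 6, 4]
Event 9: LOCAL 0: VV[0][0]++ -> VV[0]=[3, 1, 0]
Event 5 stamp: [0, 3, 0]
Event 9 stamp: [3, 1, 0]
[0, 3, 0] <= [3, 1, 0]? False. Equal? False. Happens-before: False

Answer: no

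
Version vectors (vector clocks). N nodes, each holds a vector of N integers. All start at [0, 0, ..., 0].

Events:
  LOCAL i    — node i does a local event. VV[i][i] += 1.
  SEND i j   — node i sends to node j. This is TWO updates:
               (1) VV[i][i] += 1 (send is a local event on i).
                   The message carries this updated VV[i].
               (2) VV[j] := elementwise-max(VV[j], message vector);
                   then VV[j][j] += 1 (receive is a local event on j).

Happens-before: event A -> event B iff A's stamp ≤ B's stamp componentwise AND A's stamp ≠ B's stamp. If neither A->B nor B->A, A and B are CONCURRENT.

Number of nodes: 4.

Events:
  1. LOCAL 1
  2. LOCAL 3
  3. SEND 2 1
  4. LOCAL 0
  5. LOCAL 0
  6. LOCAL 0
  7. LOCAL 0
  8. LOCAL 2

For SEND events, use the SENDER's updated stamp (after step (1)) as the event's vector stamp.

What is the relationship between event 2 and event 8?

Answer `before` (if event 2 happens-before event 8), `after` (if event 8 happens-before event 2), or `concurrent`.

Initial: VV[0]=[0, 0, 0, 0]
Initial: VV[1]=[0, 0, 0, 0]
Initial: VV[2]=[0, 0, 0, 0]
Initial: VV[3]=[0, 0, 0, 0]
Event 1: LOCAL 1: VV[1][1]++ -> VV[1]=[0, 1, 0, 0]
Event 2: LOCAL 3: VV[3][3]++ -> VV[3]=[0, 0, 0, 1]
Event 3: SEND 2->1: VV[2][2]++ -> VV[2]=[0, 0, 1, 0], msg_vec=[0, 0, 1, 0]; VV[1]=max(VV[1],msg_vec) then VV[1][1]++ -> VV[1]=[0, 2, 1, 0]
Event 4: LOCAL 0: VV[0][0]++ -> VV[0]=[1, 0, 0, 0]
Event 5: LOCAL 0: VV[0][0]++ -> VV[0]=[2, 0, 0, 0]
Event 6: LOCAL 0: VV[0][0]++ -> VV[0]=[3, 0, 0, 0]
Event 7: LOCAL 0: VV[0][0]++ -> VV[0]=[4, 0, 0, 0]
Event 8: LOCAL 2: VV[2][2]++ -> VV[2]=[0, 0, 2, 0]
Event 2 stamp: [0, 0, 0, 1]
Event 8 stamp: [0, 0, 2, 0]
[0, 0, 0, 1] <= [0, 0, 2, 0]? False
[0, 0, 2, 0] <= [0, 0, 0, 1]? False
Relation: concurrent

Answer: concurrent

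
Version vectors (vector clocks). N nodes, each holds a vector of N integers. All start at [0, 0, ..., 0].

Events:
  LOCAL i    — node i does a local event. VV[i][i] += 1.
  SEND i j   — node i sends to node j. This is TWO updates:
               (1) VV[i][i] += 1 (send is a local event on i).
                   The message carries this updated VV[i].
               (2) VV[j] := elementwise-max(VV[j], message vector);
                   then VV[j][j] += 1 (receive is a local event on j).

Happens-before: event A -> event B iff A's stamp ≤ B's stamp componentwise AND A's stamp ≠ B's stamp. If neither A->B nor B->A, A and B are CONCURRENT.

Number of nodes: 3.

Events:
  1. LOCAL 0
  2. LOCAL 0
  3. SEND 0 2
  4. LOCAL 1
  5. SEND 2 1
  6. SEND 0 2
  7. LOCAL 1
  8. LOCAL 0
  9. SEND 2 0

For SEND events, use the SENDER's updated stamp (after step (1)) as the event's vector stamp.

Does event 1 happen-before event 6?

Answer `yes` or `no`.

Answer: yes

Derivation:
Initial: VV[0]=[0, 0, 0]
Initial: VV[1]=[0, 0, 0]
Initial: VV[2]=[0, 0, 0]
Event 1: LOCAL 0: VV[0][0]++ -> VV[0]=[1, 0, 0]
Event 2: LOCAL 0: VV[0][0]++ -> VV[0]=[2, 0, 0]
Event 3: SEND 0->2: VV[0][0]++ -> VV[0]=[3, 0, 0], msg_vec=[3, 0, 0]; VV[2]=max(VV[2],msg_vec) then VV[2][2]++ -> VV[2]=[3, 0, 1]
Event 4: LOCAL 1: VV[1][1]++ -> VV[1]=[0, 1, 0]
Event 5: SEND 2->1: VV[2][2]++ -> VV[2]=[3, 0, 2], msg_vec=[3, 0, 2]; VV[1]=max(VV[1],msg_vec) then VV[1][1]++ -> VV[1]=[3, 2, 2]
Event 6: SEND 0->2: VV[0][0]++ -> VV[0]=[4, 0, 0], msg_vec=[4, 0, 0]; VV[2]=max(VV[2],msg_vec) then VV[2][2]++ -> VV[2]=[4, 0, 3]
Event 7: LOCAL 1: VV[1][1]++ -> VV[1]=[3, 3, 2]
Event 8: LOCAL 0: VV[0][0]++ -> VV[0]=[5, 0, 0]
Event 9: SEND 2->0: VV[2][2]++ -> VV[2]=[4, 0, 4], msg_vec=[4, 0, 4]; VV[0]=max(VV[0],msg_vec) then VV[0][0]++ -> VV[0]=[6, 0, 4]
Event 1 stamp: [1, 0, 0]
Event 6 stamp: [4, 0, 0]
[1, 0, 0] <= [4, 0, 0]? True. Equal? False. Happens-before: True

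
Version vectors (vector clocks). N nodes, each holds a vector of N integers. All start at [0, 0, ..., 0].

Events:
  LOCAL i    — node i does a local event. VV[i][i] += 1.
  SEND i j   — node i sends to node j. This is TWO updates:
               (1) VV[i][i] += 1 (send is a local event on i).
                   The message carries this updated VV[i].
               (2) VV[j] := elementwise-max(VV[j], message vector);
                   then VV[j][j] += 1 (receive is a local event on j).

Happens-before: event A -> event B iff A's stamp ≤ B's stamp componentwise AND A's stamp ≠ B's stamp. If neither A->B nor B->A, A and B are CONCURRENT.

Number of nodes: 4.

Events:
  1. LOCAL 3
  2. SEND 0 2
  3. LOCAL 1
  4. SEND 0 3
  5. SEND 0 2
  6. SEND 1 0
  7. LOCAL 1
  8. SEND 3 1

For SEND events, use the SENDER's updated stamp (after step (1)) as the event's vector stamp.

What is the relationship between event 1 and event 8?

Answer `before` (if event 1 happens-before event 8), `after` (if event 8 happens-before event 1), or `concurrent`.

Initial: VV[0]=[0, 0, 0, 0]
Initial: VV[1]=[0, 0, 0, 0]
Initial: VV[2]=[0, 0, 0, 0]
Initial: VV[3]=[0, 0, 0, 0]
Event 1: LOCAL 3: VV[3][3]++ -> VV[3]=[0, 0, 0, 1]
Event 2: SEND 0->2: VV[0][0]++ -> VV[0]=[1, 0, 0, 0], msg_vec=[1, 0, 0, 0]; VV[2]=max(VV[2],msg_vec) then VV[2][2]++ -> VV[2]=[1, 0, 1, 0]
Event 3: LOCAL 1: VV[1][1]++ -> VV[1]=[0, 1, 0, 0]
Event 4: SEND 0->3: VV[0][0]++ -> VV[0]=[2, 0, 0, 0], msg_vec=[2, 0, 0, 0]; VV[3]=max(VV[3],msg_vec) then VV[3][3]++ -> VV[3]=[2, 0, 0, 2]
Event 5: SEND 0->2: VV[0][0]++ -> VV[0]=[3, 0, 0, 0], msg_vec=[3, 0, 0, 0]; VV[2]=max(VV[2],msg_vec) then VV[2][2]++ -> VV[2]=[3, 0, 2, 0]
Event 6: SEND 1->0: VV[1][1]++ -> VV[1]=[0, 2, 0, 0], msg_vec=[0, 2, 0, 0]; VV[0]=max(VV[0],msg_vec) then VV[0][0]++ -> VV[0]=[4, 2, 0, 0]
Event 7: LOCAL 1: VV[1][1]++ -> VV[1]=[0, 3, 0, 0]
Event 8: SEND 3->1: VV[3][3]++ -> VV[3]=[2, 0, 0, 3], msg_vec=[2, 0, 0, 3]; VV[1]=max(VV[1],msg_vec) then VV[1][1]++ -> VV[1]=[2, 4, 0, 3]
Event 1 stamp: [0, 0, 0, 1]
Event 8 stamp: [2, 0, 0, 3]
[0, 0, 0, 1] <= [2, 0, 0, 3]? True
[2, 0, 0, 3] <= [0, 0, 0, 1]? False
Relation: before

Answer: before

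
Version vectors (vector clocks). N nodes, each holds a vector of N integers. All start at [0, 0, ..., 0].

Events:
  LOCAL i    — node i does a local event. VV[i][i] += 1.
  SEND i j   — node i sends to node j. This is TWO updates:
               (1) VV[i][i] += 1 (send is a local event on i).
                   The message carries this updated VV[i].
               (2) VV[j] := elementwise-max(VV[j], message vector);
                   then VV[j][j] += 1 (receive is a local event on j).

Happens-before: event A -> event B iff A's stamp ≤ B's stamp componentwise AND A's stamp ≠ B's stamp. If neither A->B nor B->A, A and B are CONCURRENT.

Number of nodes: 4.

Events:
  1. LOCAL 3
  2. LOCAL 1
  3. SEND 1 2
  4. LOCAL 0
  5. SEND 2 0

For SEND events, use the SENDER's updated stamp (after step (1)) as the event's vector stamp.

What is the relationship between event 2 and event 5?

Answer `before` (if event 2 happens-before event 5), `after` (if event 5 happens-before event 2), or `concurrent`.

Answer: before

Derivation:
Initial: VV[0]=[0, 0, 0, 0]
Initial: VV[1]=[0, 0, 0, 0]
Initial: VV[2]=[0, 0, 0, 0]
Initial: VV[3]=[0, 0, 0, 0]
Event 1: LOCAL 3: VV[3][3]++ -> VV[3]=[0, 0, 0, 1]
Event 2: LOCAL 1: VV[1][1]++ -> VV[1]=[0, 1, 0, 0]
Event 3: SEND 1->2: VV[1][1]++ -> VV[1]=[0, 2, 0, 0], msg_vec=[0, 2, 0, 0]; VV[2]=max(VV[2],msg_vec) then VV[2][2]++ -> VV[2]=[0, 2, 1, 0]
Event 4: LOCAL 0: VV[0][0]++ -> VV[0]=[1, 0, 0, 0]
Event 5: SEND 2->0: VV[2][2]++ -> VV[2]=[0, 2, 2, 0], msg_vec=[0, 2, 2, 0]; VV[0]=max(VV[0],msg_vec) then VV[0][0]++ -> VV[0]=[2, 2, 2, 0]
Event 2 stamp: [0, 1, 0, 0]
Event 5 stamp: [0, 2, 2, 0]
[0, 1, 0, 0] <= [0, 2, 2, 0]? True
[0, 2, 2, 0] <= [0, 1, 0, 0]? False
Relation: before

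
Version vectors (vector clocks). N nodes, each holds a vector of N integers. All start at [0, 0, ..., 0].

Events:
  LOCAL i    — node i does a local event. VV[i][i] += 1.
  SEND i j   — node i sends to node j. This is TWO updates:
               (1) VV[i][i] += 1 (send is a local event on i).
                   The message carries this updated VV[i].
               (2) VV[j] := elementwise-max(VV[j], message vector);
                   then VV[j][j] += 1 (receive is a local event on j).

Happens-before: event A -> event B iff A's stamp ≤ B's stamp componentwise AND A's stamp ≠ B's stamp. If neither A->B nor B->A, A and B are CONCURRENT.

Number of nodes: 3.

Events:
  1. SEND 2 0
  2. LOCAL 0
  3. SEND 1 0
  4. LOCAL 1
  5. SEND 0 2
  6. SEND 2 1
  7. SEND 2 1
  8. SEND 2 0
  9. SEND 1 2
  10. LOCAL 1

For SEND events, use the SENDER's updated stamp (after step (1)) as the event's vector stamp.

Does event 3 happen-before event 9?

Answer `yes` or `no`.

Initial: VV[0]=[0, 0, 0]
Initial: VV[1]=[0, 0, 0]
Initial: VV[2]=[0, 0, 0]
Event 1: SEND 2->0: VV[2][2]++ -> VV[2]=[0, 0, 1], msg_vec=[0, 0, 1]; VV[0]=max(VV[0],msg_vec) then VV[0][0]++ -> VV[0]=[1, 0, 1]
Event 2: LOCAL 0: VV[0][0]++ -> VV[0]=[2, 0, 1]
Event 3: SEND 1->0: VV[1][1]++ -> VV[1]=[0, 1, 0], msg_vec=[0, 1, 0]; VV[0]=max(VV[0],msg_vec) then VV[0][0]++ -> VV[0]=[3, 1, 1]
Event 4: LOCAL 1: VV[1][1]++ -> VV[1]=[0, 2, 0]
Event 5: SEND 0->2: VV[0][0]++ -> VV[0]=[4, 1, 1], msg_vec=[4, 1, 1]; VV[2]=max(VV[2],msg_vec) then VV[2][2]++ -> VV[2]=[4, 1, 2]
Event 6: SEND 2->1: VV[2][2]++ -> VV[2]=[4, 1, 3], msg_vec=[4, 1, 3]; VV[1]=max(VV[1],msg_vec) then VV[1][1]++ -> VV[1]=[4, 3, 3]
Event 7: SEND 2->1: VV[2][2]++ -> VV[2]=[4, 1, 4], msg_vec=[4, 1, 4]; VV[1]=max(VV[1],msg_vec) then VV[1][1]++ -> VV[1]=[4, 4, 4]
Event 8: SEND 2->0: VV[2][2]++ -> VV[2]=[4, 1, 5], msg_vec=[4, 1, 5]; VV[0]=max(VV[0],msg_vec) then VV[0][0]++ -> VV[0]=[5, 1, 5]
Event 9: SEND 1->2: VV[1][1]++ -> VV[1]=[4, 5, 4], msg_vec=[4, 5, 4]; VV[2]=max(VV[2],msg_vec) then VV[2][2]++ -> VV[2]=[4, 5, 6]
Event 10: LOCAL 1: VV[1][1]++ -> VV[1]=[4, 6, 4]
Event 3 stamp: [0, 1, 0]
Event 9 stamp: [4, 5, 4]
[0, 1, 0] <= [4, 5, 4]? True. Equal? False. Happens-before: True

Answer: yes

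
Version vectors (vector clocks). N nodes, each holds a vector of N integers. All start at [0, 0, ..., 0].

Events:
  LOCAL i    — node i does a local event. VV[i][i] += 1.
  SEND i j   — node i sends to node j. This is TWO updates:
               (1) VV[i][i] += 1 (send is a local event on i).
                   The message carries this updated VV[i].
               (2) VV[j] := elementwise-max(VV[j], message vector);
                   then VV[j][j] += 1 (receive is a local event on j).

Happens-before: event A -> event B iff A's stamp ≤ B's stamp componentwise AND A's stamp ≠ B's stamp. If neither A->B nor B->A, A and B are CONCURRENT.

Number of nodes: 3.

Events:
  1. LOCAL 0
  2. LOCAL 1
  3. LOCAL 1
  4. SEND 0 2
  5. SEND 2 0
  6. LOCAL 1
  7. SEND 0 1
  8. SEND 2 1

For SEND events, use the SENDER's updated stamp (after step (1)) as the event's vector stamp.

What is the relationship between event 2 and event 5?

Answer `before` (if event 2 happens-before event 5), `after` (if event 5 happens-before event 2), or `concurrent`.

Answer: concurrent

Derivation:
Initial: VV[0]=[0, 0, 0]
Initial: VV[1]=[0, 0, 0]
Initial: VV[2]=[0, 0, 0]
Event 1: LOCAL 0: VV[0][0]++ -> VV[0]=[1, 0, 0]
Event 2: LOCAL 1: VV[1][1]++ -> VV[1]=[0, 1, 0]
Event 3: LOCAL 1: VV[1][1]++ -> VV[1]=[0, 2, 0]
Event 4: SEND 0->2: VV[0][0]++ -> VV[0]=[2, 0, 0], msg_vec=[2, 0, 0]; VV[2]=max(VV[2],msg_vec) then VV[2][2]++ -> VV[2]=[2, 0, 1]
Event 5: SEND 2->0: VV[2][2]++ -> VV[2]=[2, 0, 2], msg_vec=[2, 0, 2]; VV[0]=max(VV[0],msg_vec) then VV[0][0]++ -> VV[0]=[3, 0, 2]
Event 6: LOCAL 1: VV[1][1]++ -> VV[1]=[0, 3, 0]
Event 7: SEND 0->1: VV[0][0]++ -> VV[0]=[4, 0, 2], msg_vec=[4, 0, 2]; VV[1]=max(VV[1],msg_vec) then VV[1][1]++ -> VV[1]=[4, 4, 2]
Event 8: SEND 2->1: VV[2][2]++ -> VV[2]=[2, 0, 3], msg_vec=[2, 0, 3]; VV[1]=max(VV[1],msg_vec) then VV[1][1]++ -> VV[1]=[4, 5, 3]
Event 2 stamp: [0, 1, 0]
Event 5 stamp: [2, 0, 2]
[0, 1, 0] <= [2, 0, 2]? False
[2, 0, 2] <= [0, 1, 0]? False
Relation: concurrent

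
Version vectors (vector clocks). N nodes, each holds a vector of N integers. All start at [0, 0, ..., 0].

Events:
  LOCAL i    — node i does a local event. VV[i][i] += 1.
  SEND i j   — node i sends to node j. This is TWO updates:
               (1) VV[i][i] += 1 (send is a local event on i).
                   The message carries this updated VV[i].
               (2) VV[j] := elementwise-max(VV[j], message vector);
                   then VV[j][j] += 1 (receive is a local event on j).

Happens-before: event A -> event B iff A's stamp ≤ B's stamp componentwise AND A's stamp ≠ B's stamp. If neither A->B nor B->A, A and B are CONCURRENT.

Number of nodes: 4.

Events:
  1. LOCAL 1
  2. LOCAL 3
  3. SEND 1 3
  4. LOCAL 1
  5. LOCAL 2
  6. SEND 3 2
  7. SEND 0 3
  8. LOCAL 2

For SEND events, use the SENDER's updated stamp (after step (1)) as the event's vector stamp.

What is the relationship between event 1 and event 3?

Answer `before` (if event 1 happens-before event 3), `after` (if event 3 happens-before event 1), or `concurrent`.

Initial: VV[0]=[0, 0, 0, 0]
Initial: VV[1]=[0, 0, 0, 0]
Initial: VV[2]=[0, 0, 0, 0]
Initial: VV[3]=[0, 0, 0, 0]
Event 1: LOCAL 1: VV[1][1]++ -> VV[1]=[0, 1, 0, 0]
Event 2: LOCAL 3: VV[3][3]++ -> VV[3]=[0, 0, 0, 1]
Event 3: SEND 1->3: VV[1][1]++ -> VV[1]=[0, 2, 0, 0], msg_vec=[0, 2, 0, 0]; VV[3]=max(VV[3],msg_vec) then VV[3][3]++ -> VV[3]=[0, 2, 0, 2]
Event 4: LOCAL 1: VV[1][1]++ -> VV[1]=[0, 3, 0, 0]
Event 5: LOCAL 2: VV[2][2]++ -> VV[2]=[0, 0, 1, 0]
Event 6: SEND 3->2: VV[3][3]++ -> VV[3]=[0, 2, 0, 3], msg_vec=[0, 2, 0, 3]; VV[2]=max(VV[2],msg_vec) then VV[2][2]++ -> VV[2]=[0, 2, 2, 3]
Event 7: SEND 0->3: VV[0][0]++ -> VV[0]=[1, 0, 0, 0], msg_vec=[1, 0, 0, 0]; VV[3]=max(VV[3],msg_vec) then VV[3][3]++ -> VV[3]=[1, 2, 0, 4]
Event 8: LOCAL 2: VV[2][2]++ -> VV[2]=[0, 2, 3, 3]
Event 1 stamp: [0, 1, 0, 0]
Event 3 stamp: [0, 2, 0, 0]
[0, 1, 0, 0] <= [0, 2, 0, 0]? True
[0, 2, 0, 0] <= [0, 1, 0, 0]? False
Relation: before

Answer: before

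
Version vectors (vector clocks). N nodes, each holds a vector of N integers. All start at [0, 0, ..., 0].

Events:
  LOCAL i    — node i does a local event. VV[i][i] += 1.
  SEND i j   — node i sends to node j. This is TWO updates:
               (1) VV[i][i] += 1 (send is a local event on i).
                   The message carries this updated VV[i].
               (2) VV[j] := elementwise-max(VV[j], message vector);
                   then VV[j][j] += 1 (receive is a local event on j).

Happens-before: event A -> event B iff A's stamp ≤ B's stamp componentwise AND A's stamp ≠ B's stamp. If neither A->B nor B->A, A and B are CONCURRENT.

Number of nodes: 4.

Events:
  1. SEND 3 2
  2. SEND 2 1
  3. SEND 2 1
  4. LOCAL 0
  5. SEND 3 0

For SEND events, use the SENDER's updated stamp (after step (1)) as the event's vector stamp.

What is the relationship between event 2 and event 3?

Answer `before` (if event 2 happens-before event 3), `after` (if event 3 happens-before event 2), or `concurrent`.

Initial: VV[0]=[0, 0, 0, 0]
Initial: VV[1]=[0, 0, 0, 0]
Initial: VV[2]=[0, 0, 0, 0]
Initial: VV[3]=[0, 0, 0, 0]
Event 1: SEND 3->2: VV[3][3]++ -> VV[3]=[0, 0, 0, 1], msg_vec=[0, 0, 0, 1]; VV[2]=max(VV[2],msg_vec) then VV[2][2]++ -> VV[2]=[0, 0, 1, 1]
Event 2: SEND 2->1: VV[2][2]++ -> VV[2]=[0, 0, 2, 1], msg_vec=[0, 0, 2, 1]; VV[1]=max(VV[1],msg_vec) then VV[1][1]++ -> VV[1]=[0, 1, 2, 1]
Event 3: SEND 2->1: VV[2][2]++ -> VV[2]=[0, 0, 3, 1], msg_vec=[0, 0, 3, 1]; VV[1]=max(VV[1],msg_vec) then VV[1][1]++ -> VV[1]=[0, 2, 3, 1]
Event 4: LOCAL 0: VV[0][0]++ -> VV[0]=[1, 0, 0, 0]
Event 5: SEND 3->0: VV[3][3]++ -> VV[3]=[0, 0, 0, 2], msg_vec=[0, 0, 0, 2]; VV[0]=max(VV[0],msg_vec) then VV[0][0]++ -> VV[0]=[2, 0, 0, 2]
Event 2 stamp: [0, 0, 2, 1]
Event 3 stamp: [0, 0, 3, 1]
[0, 0, 2, 1] <= [0, 0, 3, 1]? True
[0, 0, 3, 1] <= [0, 0, 2, 1]? False
Relation: before

Answer: before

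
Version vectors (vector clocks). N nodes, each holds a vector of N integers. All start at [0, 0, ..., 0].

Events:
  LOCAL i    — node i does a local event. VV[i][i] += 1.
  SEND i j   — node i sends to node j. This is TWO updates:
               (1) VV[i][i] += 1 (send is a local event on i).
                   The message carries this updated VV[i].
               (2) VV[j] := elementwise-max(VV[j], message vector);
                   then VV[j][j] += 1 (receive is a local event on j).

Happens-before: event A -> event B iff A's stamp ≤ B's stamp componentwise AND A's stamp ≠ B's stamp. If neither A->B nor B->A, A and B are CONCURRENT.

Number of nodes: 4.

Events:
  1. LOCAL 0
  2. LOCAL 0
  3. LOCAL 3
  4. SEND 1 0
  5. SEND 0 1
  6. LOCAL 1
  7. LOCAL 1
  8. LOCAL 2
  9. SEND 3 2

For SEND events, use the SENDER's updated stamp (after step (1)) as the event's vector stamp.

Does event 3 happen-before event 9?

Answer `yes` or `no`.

Initial: VV[0]=[0, 0, 0, 0]
Initial: VV[1]=[0, 0, 0, 0]
Initial: VV[2]=[0, 0, 0, 0]
Initial: VV[3]=[0, 0, 0, 0]
Event 1: LOCAL 0: VV[0][0]++ -> VV[0]=[1, 0, 0, 0]
Event 2: LOCAL 0: VV[0][0]++ -> VV[0]=[2, 0, 0, 0]
Event 3: LOCAL 3: VV[3][3]++ -> VV[3]=[0, 0, 0, 1]
Event 4: SEND 1->0: VV[1][1]++ -> VV[1]=[0, 1, 0, 0], msg_vec=[0, 1, 0, 0]; VV[0]=max(VV[0],msg_vec) then VV[0][0]++ -> VV[0]=[3, 1, 0, 0]
Event 5: SEND 0->1: VV[0][0]++ -> VV[0]=[4, 1, 0, 0], msg_vec=[4, 1, 0, 0]; VV[1]=max(VV[1],msg_vec) then VV[1][1]++ -> VV[1]=[4, 2, 0, 0]
Event 6: LOCAL 1: VV[1][1]++ -> VV[1]=[4, 3, 0, 0]
Event 7: LOCAL 1: VV[1][1]++ -> VV[1]=[4, 4, 0, 0]
Event 8: LOCAL 2: VV[2][2]++ -> VV[2]=[0, 0, 1, 0]
Event 9: SEND 3->2: VV[3][3]++ -> VV[3]=[0, 0, 0, 2], msg_vec=[0, 0, 0, 2]; VV[2]=max(VV[2],msg_vec) then VV[2][2]++ -> VV[2]=[0, 0, 2, 2]
Event 3 stamp: [0, 0, 0, 1]
Event 9 stamp: [0, 0, 0, 2]
[0, 0, 0, 1] <= [0, 0, 0, 2]? True. Equal? False. Happens-before: True

Answer: yes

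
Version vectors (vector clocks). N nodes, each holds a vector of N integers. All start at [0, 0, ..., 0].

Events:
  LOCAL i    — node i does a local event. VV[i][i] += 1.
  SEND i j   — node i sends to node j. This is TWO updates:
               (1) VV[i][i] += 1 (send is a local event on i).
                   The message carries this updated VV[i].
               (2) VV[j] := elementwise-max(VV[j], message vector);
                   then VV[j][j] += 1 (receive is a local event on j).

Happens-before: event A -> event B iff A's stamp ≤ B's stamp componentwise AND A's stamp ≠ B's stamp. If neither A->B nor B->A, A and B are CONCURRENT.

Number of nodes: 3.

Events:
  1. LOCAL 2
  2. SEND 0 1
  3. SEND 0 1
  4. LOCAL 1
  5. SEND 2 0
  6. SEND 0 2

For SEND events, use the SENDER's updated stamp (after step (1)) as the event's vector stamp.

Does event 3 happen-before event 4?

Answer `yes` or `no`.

Answer: yes

Derivation:
Initial: VV[0]=[0, 0, 0]
Initial: VV[1]=[0, 0, 0]
Initial: VV[2]=[0, 0, 0]
Event 1: LOCAL 2: VV[2][2]++ -> VV[2]=[0, 0, 1]
Event 2: SEND 0->1: VV[0][0]++ -> VV[0]=[1, 0, 0], msg_vec=[1, 0, 0]; VV[1]=max(VV[1],msg_vec) then VV[1][1]++ -> VV[1]=[1, 1, 0]
Event 3: SEND 0->1: VV[0][0]++ -> VV[0]=[2, 0, 0], msg_vec=[2, 0, 0]; VV[1]=max(VV[1],msg_vec) then VV[1][1]++ -> VV[1]=[2, 2, 0]
Event 4: LOCAL 1: VV[1][1]++ -> VV[1]=[2, 3, 0]
Event 5: SEND 2->0: VV[2][2]++ -> VV[2]=[0, 0, 2], msg_vec=[0, 0, 2]; VV[0]=max(VV[0],msg_vec) then VV[0][0]++ -> VV[0]=[3, 0, 2]
Event 6: SEND 0->2: VV[0][0]++ -> VV[0]=[4, 0, 2], msg_vec=[4, 0, 2]; VV[2]=max(VV[2],msg_vec) then VV[2][2]++ -> VV[2]=[4, 0, 3]
Event 3 stamp: [2, 0, 0]
Event 4 stamp: [2, 3, 0]
[2, 0, 0] <= [2, 3, 0]? True. Equal? False. Happens-before: True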